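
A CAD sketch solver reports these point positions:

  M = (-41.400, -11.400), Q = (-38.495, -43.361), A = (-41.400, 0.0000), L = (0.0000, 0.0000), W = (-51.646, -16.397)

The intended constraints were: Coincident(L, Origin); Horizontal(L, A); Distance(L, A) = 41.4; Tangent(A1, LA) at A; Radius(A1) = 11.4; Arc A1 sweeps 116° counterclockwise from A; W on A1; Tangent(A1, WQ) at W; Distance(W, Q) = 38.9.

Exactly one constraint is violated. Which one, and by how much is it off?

Distance(W, Q) = 38.9 — off by 8.90.

L = (0.00, 0.00) ✓; L.y = 0.00, A.y = 0.00 ✓; |LA| = 41.40 ✓; ∠(MA, AL) = 90.00° ✓; |MA| = 11.40 ✓; bearing(M→W) − bearing(M→A) = 116.0° ✓; |MW| = 11.40 ✓; ∠(MW, WQ) = 90.00° ✓; |WQ| = 30.00 ✗.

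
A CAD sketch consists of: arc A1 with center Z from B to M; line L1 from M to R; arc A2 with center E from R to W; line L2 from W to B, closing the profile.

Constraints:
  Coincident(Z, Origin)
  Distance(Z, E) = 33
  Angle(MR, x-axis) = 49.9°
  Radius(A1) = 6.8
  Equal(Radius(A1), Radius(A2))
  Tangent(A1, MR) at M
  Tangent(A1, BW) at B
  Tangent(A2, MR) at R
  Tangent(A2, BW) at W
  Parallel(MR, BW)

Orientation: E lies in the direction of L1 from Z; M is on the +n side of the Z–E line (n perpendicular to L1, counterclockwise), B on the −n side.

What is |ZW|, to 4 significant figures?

33.69

Tangency of A1 to both parallel lines with radius 6.8 puts M and B at Z ± 6.8·n: M = (-5.201, 4.380), B = (5.201, -4.380). Equal radii place R and W the same way about E: R = E + 6.8·n = (16.05, 29.62), W = E − 6.8·n = (26.46, 20.86). Then |ZW| = |W − Z| = 33.69.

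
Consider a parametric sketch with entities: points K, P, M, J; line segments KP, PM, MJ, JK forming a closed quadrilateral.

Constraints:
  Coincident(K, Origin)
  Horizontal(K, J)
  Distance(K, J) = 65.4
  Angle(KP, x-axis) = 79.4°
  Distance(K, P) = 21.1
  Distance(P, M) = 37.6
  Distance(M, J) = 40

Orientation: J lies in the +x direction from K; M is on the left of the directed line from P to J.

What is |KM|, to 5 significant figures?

50.632

Checks: |PM| = 37.60 ✓; |MJ| = 40.00 ✓.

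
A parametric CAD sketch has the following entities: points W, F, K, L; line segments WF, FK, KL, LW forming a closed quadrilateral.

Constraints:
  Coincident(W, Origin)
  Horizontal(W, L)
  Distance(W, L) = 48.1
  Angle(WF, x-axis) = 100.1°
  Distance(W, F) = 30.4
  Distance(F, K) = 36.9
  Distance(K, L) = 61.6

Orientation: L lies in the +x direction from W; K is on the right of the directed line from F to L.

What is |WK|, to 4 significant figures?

14.55

W is at the origin; WL is horizontal with |WL| = 48.1 and L in +x, so L = (48.1, 0). WF runs at 100.1° with |WF| = 30.4, so F = (-5.331, 29.93). K is determined by |FK| = 36.9 and |KL| = 61.6 together: it lies at the intersection of circle(F, 36.9) and circle(L, 61.6). With |FL| = 61.24, the foot of the radical line on FL is 10.76 from F and the perpendicular offset is √(36.9² − 10.76²) = 35.30. Taking the right-of-FL solution: K = (-13.19, -6.123).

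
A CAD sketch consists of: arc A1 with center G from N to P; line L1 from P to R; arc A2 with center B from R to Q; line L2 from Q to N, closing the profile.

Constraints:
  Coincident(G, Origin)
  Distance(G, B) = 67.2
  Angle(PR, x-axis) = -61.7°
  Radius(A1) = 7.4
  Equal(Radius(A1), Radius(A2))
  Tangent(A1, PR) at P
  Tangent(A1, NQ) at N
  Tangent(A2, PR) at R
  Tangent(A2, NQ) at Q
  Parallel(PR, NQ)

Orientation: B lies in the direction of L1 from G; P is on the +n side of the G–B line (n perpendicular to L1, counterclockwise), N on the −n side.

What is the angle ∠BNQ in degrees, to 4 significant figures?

6.284°

The slot axis is L1's direction at -61.7°, so u = (cos -61.7°, sin -61.7°) = (0.4741, -0.8805) and n = (−sin -61.7°, cos -61.7°) = (0.8805, 0.4741). G is at the origin and B lies 67.2 along u from G, so B = 67.2·u = (31.86, -59.17). Tangency of A1 to both parallel lines with radius 7.4 puts P and N at G ± 7.4·n: P = (6.516, 3.508), N = (-6.516, -3.508). Equal radii place R and Q the same way about B: R = B + 7.4·n = (38.37, -55.66), Q = B − 7.4·n = (25.34, -62.68). Then cos ∠BNQ = NB·NQ / (|NB||NQ|), giving 6.284°.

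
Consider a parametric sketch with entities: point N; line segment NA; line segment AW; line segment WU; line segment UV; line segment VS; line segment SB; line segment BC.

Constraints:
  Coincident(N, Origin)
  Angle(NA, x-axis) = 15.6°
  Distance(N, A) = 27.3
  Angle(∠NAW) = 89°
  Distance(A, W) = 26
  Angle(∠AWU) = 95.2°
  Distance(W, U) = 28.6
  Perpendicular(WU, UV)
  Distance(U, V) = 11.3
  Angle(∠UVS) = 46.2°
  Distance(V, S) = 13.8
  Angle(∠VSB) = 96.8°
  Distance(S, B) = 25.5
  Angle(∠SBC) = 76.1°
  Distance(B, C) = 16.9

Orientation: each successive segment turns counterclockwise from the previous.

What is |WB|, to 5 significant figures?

38.751

N is at the origin; NA runs at 15.6° with length 27.3, so A = (26.294, 7.3415). ∠NAW = 89.0° gives AW at 106.60° from the x-axis; with |AW| = 26.0, W = (18.866, 32.258). ∠AWU = 95.2° gives WU at -168.60° from the x-axis; with |WU| = 28.6, U = (-9.1693, 26.605). The perpendicularity gives UV at right angles to WU, so UV runs at -78.600°; with |UV| = 11.3, V = (-6.9358, 15.528). ∠UVS = 46.2° gives VS at 55.200° from the x-axis; with |VS| = 13.8, S = (0.94006, 26.860). ∠VSB = 96.8° gives SB at 138.40° from the x-axis; with |SB| = 25.5, B = (-18.129, 43.790). Then |WB| = |B − W| = 38.751.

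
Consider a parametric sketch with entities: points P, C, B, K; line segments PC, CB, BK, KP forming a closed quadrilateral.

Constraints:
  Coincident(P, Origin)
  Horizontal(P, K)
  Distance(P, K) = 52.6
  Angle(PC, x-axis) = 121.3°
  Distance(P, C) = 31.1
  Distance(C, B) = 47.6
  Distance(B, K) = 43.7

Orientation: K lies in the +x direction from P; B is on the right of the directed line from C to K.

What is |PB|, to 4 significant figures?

16.64

P is at the origin; P and K share the same y with |PK| = 52.6 and K in +x, so K = (52.6, 0). PC runs at 121.3° with |PC| = 31.1, so C = (-16.16, 26.57). B is determined by |CB| = 47.6 and |BK| = 43.7 together: it lies at the intersection of circle(C, 47.6) and circle(K, 43.7). With |CK| = 73.71, the foot of the radical line on CK is 39.27 from C and the perpendicular offset is √(47.6² − 39.27²) = 26.90. Taking the right-of-CK solution: B = (10.78, -12.67).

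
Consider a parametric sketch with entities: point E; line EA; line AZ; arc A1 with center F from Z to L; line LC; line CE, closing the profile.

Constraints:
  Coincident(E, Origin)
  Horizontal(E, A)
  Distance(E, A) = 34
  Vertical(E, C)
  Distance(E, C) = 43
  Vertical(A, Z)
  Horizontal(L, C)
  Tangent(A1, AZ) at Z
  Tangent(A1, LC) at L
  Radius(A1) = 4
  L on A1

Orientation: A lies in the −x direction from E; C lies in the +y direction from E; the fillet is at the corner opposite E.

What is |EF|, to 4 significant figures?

49.20

EC is vertical with |EC| = 43.0 and C on the +y side, so C = (0.000, 43.00). The virtual corner opposite E is at (-34.00, 43.00). Tangency of A1 to AZ means the radius FZ is perpendicular to AZ and since A1 is tangent to LC there, FL ⟂ LC, with radius 4.0, so the center F sits 4.0 in from both sides at F = (-30.00, 39.00). Then |EF| = |F − E| = 49.20.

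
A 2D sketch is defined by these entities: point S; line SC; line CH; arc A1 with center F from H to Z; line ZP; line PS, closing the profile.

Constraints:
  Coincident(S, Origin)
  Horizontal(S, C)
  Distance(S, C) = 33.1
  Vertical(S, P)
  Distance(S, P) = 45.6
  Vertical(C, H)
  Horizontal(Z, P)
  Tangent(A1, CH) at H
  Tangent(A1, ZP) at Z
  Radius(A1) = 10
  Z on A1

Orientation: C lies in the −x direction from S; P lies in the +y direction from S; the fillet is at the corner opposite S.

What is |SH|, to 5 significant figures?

48.610

S is at the origin; S and C share the same y with |SC| = 33.1 and C on the −x side, so C = (-33.100, 0.0000). SP is vertical with |SP| = 45.6 and P on the +y side, so P = (0.0000, 45.600). The virtual corner opposite S is at (-33.100, 45.600). The tangent condition forces FH to be normal to CH and the tangent condition forces FZ to be normal to ZP, with radius 10.0, so the center F sits 10.0 in from both sides at F = (-23.100, 35.600). That places the tangent points at H = (-33.100, 35.600) on CH and Z = (-23.100, 45.600) on ZP. Then |SH| = |H − S| = 48.610.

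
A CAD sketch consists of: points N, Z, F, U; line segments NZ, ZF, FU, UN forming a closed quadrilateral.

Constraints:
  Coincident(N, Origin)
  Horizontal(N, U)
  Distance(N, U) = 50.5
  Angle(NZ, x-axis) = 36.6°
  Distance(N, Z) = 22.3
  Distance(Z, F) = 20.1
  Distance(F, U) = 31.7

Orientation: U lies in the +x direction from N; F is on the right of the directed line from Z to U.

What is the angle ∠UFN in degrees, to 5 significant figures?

148.69°

Checks: |ZF| = 20.10 ✓; |FU| = 31.70 ✓.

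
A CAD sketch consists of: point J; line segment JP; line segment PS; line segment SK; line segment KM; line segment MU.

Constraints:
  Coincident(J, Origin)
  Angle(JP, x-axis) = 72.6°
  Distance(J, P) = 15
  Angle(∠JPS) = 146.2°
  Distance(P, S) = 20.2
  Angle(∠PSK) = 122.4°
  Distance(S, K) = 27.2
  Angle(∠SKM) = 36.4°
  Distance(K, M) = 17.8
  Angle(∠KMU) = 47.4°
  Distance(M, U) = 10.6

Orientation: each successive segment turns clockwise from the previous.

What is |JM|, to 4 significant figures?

31.72

J is at the origin; JP runs at 72.6° with length 15.0, so P = (4.486, 14.31). ∠JPS = 146.2° gives PS at 38.80° from the x-axis; with |PS| = 20.2, S = (20.23, 26.97). ∠PSK = 122.4° gives SK at -18.80° from the x-axis; with |SK| = 27.2, K = (45.98, 18.21). ∠SKM = 36.4° gives KM at -162.4° from the x-axis; with |KM| = 17.8, M = (29.01, 12.82). Then |JM| = |M − J| = 31.72.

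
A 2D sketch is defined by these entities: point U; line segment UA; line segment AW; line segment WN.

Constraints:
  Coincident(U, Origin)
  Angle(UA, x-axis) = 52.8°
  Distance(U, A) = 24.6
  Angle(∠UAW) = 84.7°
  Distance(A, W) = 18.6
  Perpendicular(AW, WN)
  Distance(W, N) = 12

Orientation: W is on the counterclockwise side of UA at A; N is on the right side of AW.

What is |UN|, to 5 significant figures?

39.981

U is at the origin; UA runs at 52.8° with length 24.6, so A = 24.6·(cos 52.8°, sin 52.8°) = (14.873, 19.595). ∠UAW = 84.7°, so AW runs at 52.8° + (180° − 84.7°) = 148.10° from the x-axis; with |AW| = 18.6, W = A + 18.6·(cos 148.10°, sin 148.10°) = (-0.91774, 29.424). AW ⟂ WN; with |WN| = 12.0 on the right of AW, N = W + 12.0·(0.52844, 0.84897) = (5.4235, 39.611). Then |UN| = |N − U| = 39.981.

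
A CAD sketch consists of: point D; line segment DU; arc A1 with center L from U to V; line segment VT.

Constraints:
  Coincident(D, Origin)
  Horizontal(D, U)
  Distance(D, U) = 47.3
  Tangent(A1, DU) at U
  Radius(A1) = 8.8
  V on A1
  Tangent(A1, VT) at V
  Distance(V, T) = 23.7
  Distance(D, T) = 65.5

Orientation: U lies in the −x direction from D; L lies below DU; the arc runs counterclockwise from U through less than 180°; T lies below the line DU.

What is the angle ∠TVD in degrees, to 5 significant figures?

100.96°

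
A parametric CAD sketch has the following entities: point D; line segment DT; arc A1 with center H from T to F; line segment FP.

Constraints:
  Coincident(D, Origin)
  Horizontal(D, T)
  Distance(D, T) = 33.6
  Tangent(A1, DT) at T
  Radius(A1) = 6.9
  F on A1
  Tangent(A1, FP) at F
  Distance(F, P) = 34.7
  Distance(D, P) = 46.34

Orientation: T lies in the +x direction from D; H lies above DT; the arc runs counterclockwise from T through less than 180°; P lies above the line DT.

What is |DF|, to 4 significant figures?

40.92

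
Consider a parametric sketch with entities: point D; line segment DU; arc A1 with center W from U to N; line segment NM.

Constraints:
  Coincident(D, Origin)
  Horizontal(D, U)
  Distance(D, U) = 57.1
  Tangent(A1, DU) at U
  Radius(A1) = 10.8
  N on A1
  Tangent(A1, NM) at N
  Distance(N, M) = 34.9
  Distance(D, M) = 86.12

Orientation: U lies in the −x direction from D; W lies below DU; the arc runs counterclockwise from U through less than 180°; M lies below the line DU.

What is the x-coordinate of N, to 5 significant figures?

-67.677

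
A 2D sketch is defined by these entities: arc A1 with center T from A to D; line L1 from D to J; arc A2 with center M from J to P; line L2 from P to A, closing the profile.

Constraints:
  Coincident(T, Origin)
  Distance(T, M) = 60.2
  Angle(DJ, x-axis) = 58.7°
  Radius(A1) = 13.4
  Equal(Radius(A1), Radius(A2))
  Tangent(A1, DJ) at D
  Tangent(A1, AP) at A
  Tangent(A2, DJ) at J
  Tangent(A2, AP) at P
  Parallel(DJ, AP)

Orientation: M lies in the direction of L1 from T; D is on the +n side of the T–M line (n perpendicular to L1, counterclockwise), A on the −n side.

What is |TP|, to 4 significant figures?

61.67

Tangency of A1 to both parallel lines with radius 13.4 puts D and A at T ± 13.4·n: D = (-11.45, 6.962), A = (11.45, -6.962). Equal radii place J and P the same way about M: J = M + 13.4·n = (19.83, 58.40), P = M − 13.4·n = (42.72, 44.48). Then |TP| = |P − T| = 61.67.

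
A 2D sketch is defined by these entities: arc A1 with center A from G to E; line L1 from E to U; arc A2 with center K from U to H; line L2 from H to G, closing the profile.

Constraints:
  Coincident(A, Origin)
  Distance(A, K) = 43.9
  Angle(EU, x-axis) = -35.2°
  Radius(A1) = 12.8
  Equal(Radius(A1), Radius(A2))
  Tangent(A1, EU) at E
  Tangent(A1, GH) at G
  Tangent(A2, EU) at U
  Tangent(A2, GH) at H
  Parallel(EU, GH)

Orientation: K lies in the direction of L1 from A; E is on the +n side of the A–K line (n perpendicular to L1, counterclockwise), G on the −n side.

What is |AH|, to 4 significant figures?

45.73

The slot axis is L1's direction at -35.2°, so u = (cos -35.2°, sin -35.2°) = (0.8171, -0.5764) and n = (−sin -35.2°, cos -35.2°) = (0.5764, 0.8171). A is at the origin and K lies 43.9 along u from A, so K = 43.9·u = (35.87, -25.31). Tangency of A1 to both parallel lines with radius 12.8 puts E and G at A ± 12.8·n: E = (7.378, 10.46), G = (-7.378, -10.46). Equal radii place U and H the same way about K: U = K + 12.8·n = (43.25, -14.85), H = K − 12.8·n = (28.49, -35.76). Then |AH| = |H − A| = 45.73.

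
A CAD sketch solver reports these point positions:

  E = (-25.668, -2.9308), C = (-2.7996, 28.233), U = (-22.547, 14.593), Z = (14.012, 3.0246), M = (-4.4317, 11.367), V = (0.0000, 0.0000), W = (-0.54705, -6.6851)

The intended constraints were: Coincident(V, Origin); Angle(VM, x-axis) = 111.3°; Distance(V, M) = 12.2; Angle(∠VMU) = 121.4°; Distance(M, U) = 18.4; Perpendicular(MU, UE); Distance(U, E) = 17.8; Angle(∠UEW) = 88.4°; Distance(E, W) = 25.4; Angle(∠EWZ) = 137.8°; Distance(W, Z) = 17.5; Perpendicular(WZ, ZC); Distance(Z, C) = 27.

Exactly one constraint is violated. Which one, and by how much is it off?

Distance(Z, C) = 27 — off by 3.30.

V = (0.00, 0.00) ✓; VM at 111.3° ✓; |VM| = 12.20 ✓; ∠VMU = 121.4° ✓; |MU| = 18.40 ✓; ∠(MU, UE) = 90.00° ✓; |UE| = 17.80 ✓; ∠UEW = 88.40° ✓; |EW| = 25.40 ✓; ∠EWZ = 137.8° ✓; |WZ| = 17.50 ✓; ∠(WZ, ZC) = 90.00° ✓; |ZC| = 30.30 ✗.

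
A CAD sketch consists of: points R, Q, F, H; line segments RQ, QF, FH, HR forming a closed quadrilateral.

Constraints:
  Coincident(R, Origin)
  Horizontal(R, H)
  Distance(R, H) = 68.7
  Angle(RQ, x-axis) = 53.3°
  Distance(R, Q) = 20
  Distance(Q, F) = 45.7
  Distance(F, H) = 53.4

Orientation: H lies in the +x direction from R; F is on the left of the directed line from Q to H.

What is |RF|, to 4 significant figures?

65.52

Checks: |QF| = 45.70 ✓; |FH| = 53.40 ✓.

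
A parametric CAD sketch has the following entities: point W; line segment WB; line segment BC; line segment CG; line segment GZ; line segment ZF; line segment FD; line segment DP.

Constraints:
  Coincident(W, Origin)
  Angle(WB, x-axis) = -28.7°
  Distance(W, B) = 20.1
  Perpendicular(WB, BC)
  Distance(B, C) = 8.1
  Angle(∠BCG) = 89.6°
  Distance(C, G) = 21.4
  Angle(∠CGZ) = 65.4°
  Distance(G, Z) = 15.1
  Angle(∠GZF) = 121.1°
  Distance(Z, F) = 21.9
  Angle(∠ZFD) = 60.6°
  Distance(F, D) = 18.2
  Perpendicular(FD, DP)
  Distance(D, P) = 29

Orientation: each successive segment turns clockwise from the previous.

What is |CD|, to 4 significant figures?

0.7079

W is at the origin; WB runs at -28.7° with length 20.1, so B = (17.63, -9.652). The perpendicularity gives BC at right angles to WB, so BC runs at -118.7°; with |BC| = 8.1, C = (13.74, -16.76). ∠BCG = 89.6° gives CG at 150.9° from the x-axis; with |CG| = 21.4, G = (-4.958, -6.350). ∠CGZ = 65.4° gives GZ at 36.30° from the x-axis; with |GZ| = 15.1, Z = (7.212, 2.590). ∠GZF = 121.1° gives ZF at -22.60° from the x-axis; with |ZF| = 21.9, F = (27.43, -5.826). ∠ZFD = 60.6° gives FD at -142.0° from the x-axis; with |FD| = 18.2, D = (13.09, -17.03). Then |CD| = |D − C| = 0.7079.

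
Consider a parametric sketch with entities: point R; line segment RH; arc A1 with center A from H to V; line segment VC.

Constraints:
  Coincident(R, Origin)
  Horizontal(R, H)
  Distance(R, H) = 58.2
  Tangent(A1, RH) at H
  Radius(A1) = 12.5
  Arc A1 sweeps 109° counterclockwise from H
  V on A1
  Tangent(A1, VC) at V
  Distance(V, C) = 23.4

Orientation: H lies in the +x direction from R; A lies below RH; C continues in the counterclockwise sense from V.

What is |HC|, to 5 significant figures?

38.922

R is at the origin; RH is horizontal with |RH| = 58.2 and H on the +x side, so H = (58.200, 0.0000). A1 meets RH tangentially, so AH is at right angles to RH, so A = H + (0, -12.5) = (58.200, -12.500). On A1, H sits at bearing 90° from A; a 109° counterclockwise sweep puts V at bearing 199°, so V = A + 12.5·(cos 199°, sin 199°) = (46.381, -16.570). The tangent condition forces AV to be normal to VC, so VC runs along (−sin 199°, cos 199°); with |VC| = 23.4, C = (53.999, -38.695). Then |HC| = |C − H| = 38.922.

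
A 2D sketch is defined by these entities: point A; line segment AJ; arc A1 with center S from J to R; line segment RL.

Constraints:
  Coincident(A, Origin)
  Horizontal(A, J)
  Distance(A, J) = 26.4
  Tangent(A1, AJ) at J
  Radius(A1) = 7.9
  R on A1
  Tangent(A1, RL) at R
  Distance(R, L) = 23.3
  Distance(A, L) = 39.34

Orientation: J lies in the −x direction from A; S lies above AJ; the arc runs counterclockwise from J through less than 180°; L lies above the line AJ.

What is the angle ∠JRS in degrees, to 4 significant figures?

40.09°

Checks: |SJ| = 7.900 ✓; |SR| = 7.900 ✓; ∠(SR, RL) = 90.00° ✓; |RL| = 23.30 ✓; |AL| = 39.34 ✓.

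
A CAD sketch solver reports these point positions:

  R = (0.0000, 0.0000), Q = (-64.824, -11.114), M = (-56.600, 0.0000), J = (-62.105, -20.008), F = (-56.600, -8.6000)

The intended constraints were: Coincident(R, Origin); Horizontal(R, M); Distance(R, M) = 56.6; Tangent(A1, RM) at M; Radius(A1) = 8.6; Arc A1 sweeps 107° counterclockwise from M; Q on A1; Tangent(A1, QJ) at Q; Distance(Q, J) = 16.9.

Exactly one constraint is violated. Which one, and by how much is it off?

Distance(Q, J) = 16.9 — off by 7.60.

R = (0.00, 0.00) ✓; R.y = 0.00, M.y = 0.00 ✓; |RM| = 56.60 ✓; ∠(FM, MR) = 90.00° ✓; |FM| = 8.600 ✓; bearing(F→Q) − bearing(F→M) = 107.0° ✓; |FQ| = 8.600 ✓; ∠(FQ, QJ) = 90.00° ✓; |QJ| = 9.300 ✗.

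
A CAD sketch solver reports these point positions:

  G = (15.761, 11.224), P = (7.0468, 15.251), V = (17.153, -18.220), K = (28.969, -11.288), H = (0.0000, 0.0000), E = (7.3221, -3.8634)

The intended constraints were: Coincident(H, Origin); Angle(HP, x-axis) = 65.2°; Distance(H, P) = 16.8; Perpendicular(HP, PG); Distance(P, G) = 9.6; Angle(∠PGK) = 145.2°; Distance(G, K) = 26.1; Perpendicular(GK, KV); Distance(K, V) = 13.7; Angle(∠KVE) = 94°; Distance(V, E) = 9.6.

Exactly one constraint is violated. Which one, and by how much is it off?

Distance(V, E) = 9.6 — off by 7.80.

H = (0.00, 0.00) ✓; HP at 65.20° ✓; |HP| = 16.80 ✓; ∠(HP, PG) = 90.00° ✓; |PG| = 9.600 ✓; ∠PGK = 145.2° ✓; |GK| = 26.10 ✓; ∠(GK, KV) = 90.00° ✓; |KV| = 13.70 ✓; ∠KVE = 94.00° ✓; |VE| = 17.40 ✗.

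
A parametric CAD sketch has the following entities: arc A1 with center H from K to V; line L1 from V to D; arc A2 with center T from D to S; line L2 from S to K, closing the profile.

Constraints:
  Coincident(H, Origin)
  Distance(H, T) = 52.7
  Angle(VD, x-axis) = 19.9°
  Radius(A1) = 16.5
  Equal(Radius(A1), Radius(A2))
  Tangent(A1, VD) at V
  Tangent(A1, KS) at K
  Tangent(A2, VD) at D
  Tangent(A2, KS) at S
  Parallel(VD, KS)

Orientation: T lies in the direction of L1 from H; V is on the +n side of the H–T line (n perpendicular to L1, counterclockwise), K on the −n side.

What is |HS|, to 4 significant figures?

55.22

Tangency of A1 to both parallel lines with radius 16.5 puts V and K at H ± 16.5·n: V = (-5.616, 15.51), K = (5.616, -15.51). Equal radii place D and S the same way about T: D = T + 16.5·n = (43.94, 33.45), S = T − 16.5·n = (55.17, 2.423). Then |HS| = |S − H| = 55.22.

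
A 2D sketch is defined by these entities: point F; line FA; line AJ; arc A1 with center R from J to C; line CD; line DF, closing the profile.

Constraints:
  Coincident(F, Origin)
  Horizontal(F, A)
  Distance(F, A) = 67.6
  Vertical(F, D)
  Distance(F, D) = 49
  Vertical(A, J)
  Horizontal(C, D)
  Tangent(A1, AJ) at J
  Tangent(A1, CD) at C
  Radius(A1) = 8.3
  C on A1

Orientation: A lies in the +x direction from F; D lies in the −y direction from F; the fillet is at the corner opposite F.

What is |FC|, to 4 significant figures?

76.93

The virtual corner opposite F is at (67.60, -49.00). Tangency of A1 to AJ means the radius RJ is perpendicular to AJ and since A1 is tangent to CD there, RC ⟂ CD, with radius 8.3, so the center R sits 8.3 in from both sides at R = (59.30, -40.70). That places the tangent points at J = (67.60, -40.70) on AJ and C = (59.30, -49.00) on CD. Then |FC| = |C − F| = 76.93.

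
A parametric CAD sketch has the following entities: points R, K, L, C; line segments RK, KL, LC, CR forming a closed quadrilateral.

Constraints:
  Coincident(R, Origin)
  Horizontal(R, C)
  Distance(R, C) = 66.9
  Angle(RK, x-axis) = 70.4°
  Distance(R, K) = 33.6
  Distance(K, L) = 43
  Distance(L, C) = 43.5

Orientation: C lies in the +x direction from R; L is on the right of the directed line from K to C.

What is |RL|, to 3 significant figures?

26.1

R is at the origin; RC is horizontal with |RC| = 66.9 and C in +x, so C = (66.9, 0). RK runs at 70.4° with |RK| = 33.6, so K = (11.3, 31.7). L is determined by |KL| = 43.0 and |LC| = 43.5 together: it lies at the intersection of circle(K, 43.0) and circle(C, 43.5). With |KC| = 64.0, the foot of the radical line on KC is 31.7 from K and the perpendicular offset is √(43.0² − 31.7²) = 29.1. Taking the right-of-KC solution: L = (24.4, -9.29).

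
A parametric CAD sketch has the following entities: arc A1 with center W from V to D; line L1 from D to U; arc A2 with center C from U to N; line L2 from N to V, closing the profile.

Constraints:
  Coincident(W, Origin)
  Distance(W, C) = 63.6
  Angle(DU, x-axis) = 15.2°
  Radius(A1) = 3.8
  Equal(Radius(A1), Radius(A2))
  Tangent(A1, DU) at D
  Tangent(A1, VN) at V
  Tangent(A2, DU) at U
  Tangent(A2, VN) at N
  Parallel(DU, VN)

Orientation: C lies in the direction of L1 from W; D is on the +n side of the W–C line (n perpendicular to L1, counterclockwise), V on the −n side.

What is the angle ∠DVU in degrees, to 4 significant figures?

83.19°

The slot axis is L1's direction at 15.2°, so u = (cos 15.2°, sin 15.2°) = (0.9650, 0.2622) and n = (−sin 15.2°, cos 15.2°) = (-0.2622, 0.9650). W is at the origin and C lies 63.6 along u from W, so C = 63.6·u = (61.38, 16.68). Tangency of A1 to both parallel lines with radius 3.8 puts D and V at W ± 3.8·n: D = (-0.9963, 3.667), V = (0.9963, -3.667). Equal radii place U and N the same way about C: U = C + 3.8·n = (60.38, 20.34), N = C − 3.8·n = (62.37, 13.01). Then cos ∠DVU = VD·VU / (|VD||VU|), giving 83.19°.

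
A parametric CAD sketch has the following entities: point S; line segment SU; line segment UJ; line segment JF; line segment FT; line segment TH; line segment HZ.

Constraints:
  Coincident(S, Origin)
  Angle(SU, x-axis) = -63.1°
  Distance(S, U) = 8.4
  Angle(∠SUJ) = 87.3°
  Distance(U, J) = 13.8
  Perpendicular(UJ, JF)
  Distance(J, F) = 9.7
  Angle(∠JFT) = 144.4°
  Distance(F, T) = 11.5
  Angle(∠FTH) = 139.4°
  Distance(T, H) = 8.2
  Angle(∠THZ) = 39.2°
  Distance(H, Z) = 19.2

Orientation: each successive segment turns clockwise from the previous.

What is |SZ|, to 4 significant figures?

10.65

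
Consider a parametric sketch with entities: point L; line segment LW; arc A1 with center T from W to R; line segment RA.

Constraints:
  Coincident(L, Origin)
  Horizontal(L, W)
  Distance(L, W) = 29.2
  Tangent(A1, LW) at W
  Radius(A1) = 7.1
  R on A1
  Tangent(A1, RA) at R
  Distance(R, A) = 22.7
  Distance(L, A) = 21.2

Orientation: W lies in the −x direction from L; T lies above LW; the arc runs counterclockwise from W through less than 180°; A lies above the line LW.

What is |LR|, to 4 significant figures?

24.02

Checks: ∠(TW, WL) = 90.00° ✓; |TW| = 7.100 ✓; |TR| = 7.100 ✓; ∠(TR, RA) = 90.00° ✓; |RA| = 22.70 ✓; |LA| = 21.20 ✓.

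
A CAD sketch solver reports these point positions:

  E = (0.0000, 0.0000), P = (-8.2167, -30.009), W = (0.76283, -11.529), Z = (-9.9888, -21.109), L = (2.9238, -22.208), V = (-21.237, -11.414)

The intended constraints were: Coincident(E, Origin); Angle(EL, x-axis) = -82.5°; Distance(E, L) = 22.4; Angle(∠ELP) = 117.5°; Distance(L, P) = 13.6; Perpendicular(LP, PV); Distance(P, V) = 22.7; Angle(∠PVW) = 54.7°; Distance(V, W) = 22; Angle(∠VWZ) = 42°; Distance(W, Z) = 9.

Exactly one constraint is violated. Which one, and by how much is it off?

Distance(W, Z) = 9 — off by 5.40.

E = (0.00, 0.00) ✓; EL at -82.50° ✓; |EL| = 22.40 ✓; ∠ELP = 117.5° ✓; |LP| = 13.60 ✓; ∠(LP, PV) = 90.00° ✓; |PV| = 22.70 ✓; ∠PVW = 54.70° ✓; |VW| = 22.00 ✓; ∠VWZ = 42.00° ✓; |WZ| = 14.40 ✗.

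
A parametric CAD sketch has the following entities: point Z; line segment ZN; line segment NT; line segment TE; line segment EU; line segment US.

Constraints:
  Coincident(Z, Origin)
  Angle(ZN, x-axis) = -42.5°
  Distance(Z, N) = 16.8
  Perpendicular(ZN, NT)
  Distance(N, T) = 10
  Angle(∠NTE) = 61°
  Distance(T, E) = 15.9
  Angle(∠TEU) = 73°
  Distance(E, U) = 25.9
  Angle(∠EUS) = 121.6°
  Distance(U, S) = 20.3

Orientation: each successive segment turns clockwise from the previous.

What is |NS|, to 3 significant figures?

26.6

Z is at the origin; ZN runs at -42.5° with length 16.8, so N = (12.4, -11.3). ZN is perpendicular to NT, so NT runs at -132°; with |NT| = 10.0, T = (5.63, -18.7). ∠NTE = 61.0° gives TE at 108° from the x-axis; with |TE| = 15.9, E = (0.585, -3.64). ∠TEU = 73.0° gives EU at 1.50° from the x-axis; with |EU| = 25.9, U = (26.5, -2.97). ∠EUS = 121.6° gives US at -56.9° from the x-axis; with |US| = 20.3, S = (37.6, -20.0). Then |NS| = |S − N| = 26.6.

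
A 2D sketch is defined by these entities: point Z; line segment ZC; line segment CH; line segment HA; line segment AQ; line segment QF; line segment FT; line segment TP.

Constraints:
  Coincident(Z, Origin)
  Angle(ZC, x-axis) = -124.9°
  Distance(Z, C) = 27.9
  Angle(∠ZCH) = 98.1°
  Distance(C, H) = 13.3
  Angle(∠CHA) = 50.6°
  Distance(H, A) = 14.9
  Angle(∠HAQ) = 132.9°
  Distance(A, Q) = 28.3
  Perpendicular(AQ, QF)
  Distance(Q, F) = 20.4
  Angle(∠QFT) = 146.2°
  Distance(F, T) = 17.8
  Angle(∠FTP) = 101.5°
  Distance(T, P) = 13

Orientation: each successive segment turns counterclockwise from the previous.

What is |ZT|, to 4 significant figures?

51.70

AQ is perpendicular to QF, so QF runs at -136.5°; with |QF| = 20.4, F = (-39.58, -10.60). ∠QFT = 146.2° gives FT at -102.7° from the x-axis; with |FT| = 17.8, T = (-43.49, -27.96). Then |ZT| = |T − Z| = 51.70.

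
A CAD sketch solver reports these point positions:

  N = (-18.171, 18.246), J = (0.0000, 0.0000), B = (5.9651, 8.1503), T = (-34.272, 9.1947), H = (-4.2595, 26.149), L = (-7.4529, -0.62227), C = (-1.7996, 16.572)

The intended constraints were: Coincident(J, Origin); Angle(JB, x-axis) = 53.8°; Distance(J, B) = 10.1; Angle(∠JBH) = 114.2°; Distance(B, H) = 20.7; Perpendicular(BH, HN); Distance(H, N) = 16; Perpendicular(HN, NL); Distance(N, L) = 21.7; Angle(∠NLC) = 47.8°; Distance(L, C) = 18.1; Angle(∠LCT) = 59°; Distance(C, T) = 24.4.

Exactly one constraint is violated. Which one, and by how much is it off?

Distance(C, T) = 24.4 — off by 8.90.

J = (0.00, 0.00) ✓; JB at 53.80° ✓; |JB| = 10.10 ✓; ∠JBH = 114.2° ✓; |BH| = 20.70 ✓; ∠(BH, HN) = 90.00° ✓; |HN| = 16.00 ✓; ∠(HN, NL) = 90.00° ✓; |NL| = 21.70 ✓; ∠NLC = 47.80° ✓; |LC| = 18.10 ✓; ∠LCT = 59.00° ✓; |CT| = 33.30 ✗.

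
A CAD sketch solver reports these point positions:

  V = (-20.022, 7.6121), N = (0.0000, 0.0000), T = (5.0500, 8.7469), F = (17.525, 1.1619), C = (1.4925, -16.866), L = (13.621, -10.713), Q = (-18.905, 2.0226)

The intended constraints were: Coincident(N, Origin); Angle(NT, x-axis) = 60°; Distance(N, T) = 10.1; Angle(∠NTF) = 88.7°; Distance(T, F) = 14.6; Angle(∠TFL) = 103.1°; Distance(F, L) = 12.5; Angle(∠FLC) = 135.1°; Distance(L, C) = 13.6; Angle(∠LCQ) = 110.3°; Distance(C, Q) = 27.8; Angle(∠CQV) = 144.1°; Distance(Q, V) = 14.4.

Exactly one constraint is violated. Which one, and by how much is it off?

Distance(Q, V) = 14.4 — off by 8.70.

N = (0.00, 0.00) ✓; NT at 60.00° ✓; |NT| = 10.10 ✓; ∠NTF = 88.70° ✓; |TF| = 14.60 ✓; ∠TFL = 103.1° ✓; |FL| = 12.50 ✓; ∠FLC = 135.1° ✓; |LC| = 13.60 ✓; ∠LCQ = 110.3° ✓; |CQ| = 27.80 ✓; ∠CQV = 144.1° ✓; |QV| = 5.700 ✗.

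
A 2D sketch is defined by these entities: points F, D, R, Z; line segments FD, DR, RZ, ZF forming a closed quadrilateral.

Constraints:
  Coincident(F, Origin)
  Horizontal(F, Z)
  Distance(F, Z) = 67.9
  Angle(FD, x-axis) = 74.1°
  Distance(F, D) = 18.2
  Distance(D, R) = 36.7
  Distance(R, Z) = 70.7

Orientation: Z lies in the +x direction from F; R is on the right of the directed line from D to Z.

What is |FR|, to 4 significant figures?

18.82

Checks: |DR| = 36.70 ✓; |RZ| = 70.70 ✓.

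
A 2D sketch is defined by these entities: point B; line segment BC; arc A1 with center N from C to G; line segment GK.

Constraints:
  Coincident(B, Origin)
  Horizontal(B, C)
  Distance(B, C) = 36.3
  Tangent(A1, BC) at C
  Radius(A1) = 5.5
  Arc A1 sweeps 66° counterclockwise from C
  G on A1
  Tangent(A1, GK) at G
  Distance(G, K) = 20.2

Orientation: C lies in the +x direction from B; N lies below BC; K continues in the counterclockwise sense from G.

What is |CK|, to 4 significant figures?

25.43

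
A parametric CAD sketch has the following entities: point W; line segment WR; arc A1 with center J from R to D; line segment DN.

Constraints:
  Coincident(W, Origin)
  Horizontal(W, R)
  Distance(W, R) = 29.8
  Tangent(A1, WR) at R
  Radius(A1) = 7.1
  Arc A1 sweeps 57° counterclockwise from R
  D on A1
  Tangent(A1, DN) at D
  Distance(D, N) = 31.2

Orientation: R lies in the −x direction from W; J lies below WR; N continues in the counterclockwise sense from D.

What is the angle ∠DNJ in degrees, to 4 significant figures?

12.82°

On A1, R sits at bearing 90° from J; a 57° counterclockwise sweep puts D at bearing 147°, so D = J + 7.1·(cos 147°, sin 147°) = (-35.75, -3.233). A1 meets DN tangentially, so JD is at right angles to DN, so DN runs along (−sin 147°, cos 147°); with |DN| = 31.2, N = (-52.75, -29.40). Then cos ∠DNJ = ND·NJ / (|ND||NJ|), giving 12.82°.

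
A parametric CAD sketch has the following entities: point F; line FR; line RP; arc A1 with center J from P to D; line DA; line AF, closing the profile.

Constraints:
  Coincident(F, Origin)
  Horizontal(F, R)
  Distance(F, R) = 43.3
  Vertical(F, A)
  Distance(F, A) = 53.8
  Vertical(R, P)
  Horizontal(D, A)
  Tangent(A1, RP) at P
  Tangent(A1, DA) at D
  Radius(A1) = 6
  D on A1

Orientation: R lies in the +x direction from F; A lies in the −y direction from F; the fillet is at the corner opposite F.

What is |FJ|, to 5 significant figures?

60.631

F and A share the same x with |FA| = 53.8 and A on the −y side, so A = (0.0000, -53.800). The virtual corner opposite F is at (43.300, -53.800). A1 meets RP tangentially, so JP is at right angles to RP and tangency of A1 to DA means the radius JD is perpendicular to DA, with radius 6.0, so the center J sits 6.0 in from both sides at J = (37.300, -47.800). Then |FJ| = |J − F| = 60.631.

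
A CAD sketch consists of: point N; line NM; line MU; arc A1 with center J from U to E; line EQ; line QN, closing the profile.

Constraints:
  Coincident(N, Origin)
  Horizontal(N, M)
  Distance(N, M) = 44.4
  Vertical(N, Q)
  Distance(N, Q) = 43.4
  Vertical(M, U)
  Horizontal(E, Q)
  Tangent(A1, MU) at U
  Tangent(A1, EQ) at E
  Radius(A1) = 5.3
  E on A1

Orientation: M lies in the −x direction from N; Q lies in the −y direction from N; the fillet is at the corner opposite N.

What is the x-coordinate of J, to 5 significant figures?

-39.100

N and Q share the same x with |NQ| = 43.4 and Q on the −y side, so Q = (0.0000, -43.400). The virtual corner opposite N is at (-44.400, -43.400). Tangency of A1 to MU means the radius JU is perpendicular to MU and tangency of A1 to EQ means the radius JE is perpendicular to EQ, with radius 5.3, so the center J sits 5.3 in from both sides at J = (-39.100, -38.100). So J.x = -39.100.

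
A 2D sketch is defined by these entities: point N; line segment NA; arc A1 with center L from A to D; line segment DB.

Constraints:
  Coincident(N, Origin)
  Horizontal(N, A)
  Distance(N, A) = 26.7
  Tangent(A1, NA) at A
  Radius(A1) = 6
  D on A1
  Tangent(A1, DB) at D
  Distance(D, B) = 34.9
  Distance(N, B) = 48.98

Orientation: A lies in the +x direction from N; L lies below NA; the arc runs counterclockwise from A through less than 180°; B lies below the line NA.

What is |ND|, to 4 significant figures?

21.90

N is at the origin; N and A share the same y with |NA| = 26.7 and A on the +x side, so A = (26.70, 0.000). Tangency of A1 to NA means the radius LA is perpendicular to NA, so L = A + (0, -6) = (26.70, -6.000). Since LD ⟂ DB (tangency), |LB| = √(6.0² + 34.9²) = 35.41 regardless of where D sits on A1. So B lies on both circle(N, 48.98) and circle(L, 35.41); the below-NA intersection is B = (26.16, -41.41). D is the foot of the tangent from B: D = (20.77, -6.927).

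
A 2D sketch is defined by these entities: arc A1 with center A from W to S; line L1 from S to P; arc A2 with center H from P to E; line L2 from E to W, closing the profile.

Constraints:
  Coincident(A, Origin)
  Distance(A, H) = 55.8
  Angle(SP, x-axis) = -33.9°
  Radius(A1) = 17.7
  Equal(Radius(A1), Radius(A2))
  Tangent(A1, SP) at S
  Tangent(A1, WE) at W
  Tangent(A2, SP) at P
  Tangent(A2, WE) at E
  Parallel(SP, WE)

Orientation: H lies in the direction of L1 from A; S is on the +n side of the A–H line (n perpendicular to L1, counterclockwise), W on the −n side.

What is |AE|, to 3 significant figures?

58.5

The slot axis is L1's direction at -33.9°, so u = (cos -33.9°, sin -33.9°) = (0.830, -0.558) and n = (−sin -33.9°, cos -33.9°) = (0.558, 0.830). A is at the origin and H lies 55.8 along u from A, so H = 55.8·u = (46.3, -31.1). Tangency of A1 to both parallel lines with radius 17.7 puts S and W at A ± 17.7·n: S = (9.87, 14.7), W = (-9.87, -14.7). Equal radii place P and E the same way about H: P = H + 17.7·n = (56.2, -16.4), E = H − 17.7·n = (36.4, -45.8). Then |AE| = |E − A| = 58.5.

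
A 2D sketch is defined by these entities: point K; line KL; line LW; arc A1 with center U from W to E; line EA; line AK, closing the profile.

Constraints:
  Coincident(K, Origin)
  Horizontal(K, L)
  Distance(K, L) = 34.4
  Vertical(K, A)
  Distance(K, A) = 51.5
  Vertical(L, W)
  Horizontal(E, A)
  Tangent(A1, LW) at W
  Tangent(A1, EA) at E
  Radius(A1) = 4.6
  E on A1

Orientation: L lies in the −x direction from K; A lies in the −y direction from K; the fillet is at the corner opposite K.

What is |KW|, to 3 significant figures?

58.2

K is at the origin; K and L share the same y with |KL| = 34.4 and L on the −x side, so L = (-34.4, 0.00). K and A share the same x with |KA| = 51.5 and A on the −y side, so A = (0.00, -51.5). The virtual corner opposite K is at (-34.4, -51.5). Tangency of A1 to LW means the radius UW is perpendicular to LW and since A1 is tangent to EA there, UE ⟂ EA, with radius 4.6, so the center U sits 4.6 in from both sides at U = (-29.8, -46.9). That places the tangent points at W = (-34.4, -46.9) on LW and E = (-29.8, -51.5) on EA. Then |KW| = |W − K| = 58.2.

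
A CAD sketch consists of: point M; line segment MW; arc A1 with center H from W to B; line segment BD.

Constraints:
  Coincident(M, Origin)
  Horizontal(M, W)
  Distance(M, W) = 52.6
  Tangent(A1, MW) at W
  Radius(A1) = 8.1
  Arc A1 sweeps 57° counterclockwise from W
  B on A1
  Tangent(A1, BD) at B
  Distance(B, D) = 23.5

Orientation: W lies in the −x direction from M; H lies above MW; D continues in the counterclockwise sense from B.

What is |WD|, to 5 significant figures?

30.517

M is at the origin; MW is horizontal with |MW| = 52.6 and W on the −x side, so W = (-52.600, 0.0000). The tangent condition forces HW to be normal to MW, so H = W + (0, 8.1) = (-52.600, 8.1000). On A1, W sits at bearing -90° from H; a 57° counterclockwise sweep puts B at bearing -33°, so B = H + 8.1·(cos -33°, sin -33°) = (-45.807, 3.6884). A1 meets BD tangentially, so HB is at right angles to BD, so BD runs along (−sin -33°, cos -33°); with |BD| = 23.5, D = (-33.008, 23.397). Then |WD| = |D − W| = 30.517.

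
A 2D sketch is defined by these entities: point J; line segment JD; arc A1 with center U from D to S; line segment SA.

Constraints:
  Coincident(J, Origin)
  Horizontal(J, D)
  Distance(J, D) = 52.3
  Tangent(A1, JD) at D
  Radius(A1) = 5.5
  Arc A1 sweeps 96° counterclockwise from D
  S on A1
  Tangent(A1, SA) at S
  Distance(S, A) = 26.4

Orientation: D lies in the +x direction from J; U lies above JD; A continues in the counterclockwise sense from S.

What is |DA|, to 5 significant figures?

32.444

J is at the origin; J and D share the same y with |JD| = 52.3 and D on the +x side, so D = (52.300, 0.0000). Since A1 is tangent to JD there, UD ⟂ JD, so U = D + (0, 5.5) = (52.300, 5.5000). On A1, D sits at bearing -90° from U; a 96° counterclockwise sweep puts S at bearing 6°, so S = U + 5.5·(cos 6°, sin 6°) = (57.770, 6.0749). Since A1 is tangent to SA there, US ⟂ SA, so SA runs along (−sin 6°, cos 6°); with |SA| = 26.4, A = (55.010, 32.330). Then |DA| = |A − D| = 32.444.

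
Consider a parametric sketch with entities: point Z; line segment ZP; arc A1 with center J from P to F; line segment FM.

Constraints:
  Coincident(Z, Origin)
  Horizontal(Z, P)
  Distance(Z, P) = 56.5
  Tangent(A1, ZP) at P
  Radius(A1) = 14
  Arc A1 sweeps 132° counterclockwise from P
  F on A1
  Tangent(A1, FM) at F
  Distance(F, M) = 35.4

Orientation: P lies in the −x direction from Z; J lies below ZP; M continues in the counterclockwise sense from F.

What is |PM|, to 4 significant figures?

51.42

Z is at the origin; ZP is horizontal with |ZP| = 56.5 and P on the −x side, so P = (-56.50, 0.000). Since A1 is tangent to ZP there, JP ⟂ ZP, so J = P + (0, -14) = (-56.50, -14.00). On A1, P sits at bearing 90° from J; a 132° counterclockwise sweep puts F at bearing 222°, so F = J + 14.0·(cos 222°, sin 222°) = (-66.90, -23.37). The tangent condition forces JF to be normal to FM, so FM runs along (−sin 222°, cos 222°); with |FM| = 35.4, M = (-43.22, -49.68). Then |PM| = |M − P| = 51.42.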